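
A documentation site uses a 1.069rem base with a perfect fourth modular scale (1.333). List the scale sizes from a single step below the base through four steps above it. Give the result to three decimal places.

0.802rem, 1.069rem, 1.425rem, 1.899rem, 2.532rem, 3.375rem

Step -1: 1.069 ÷ 1.333 = 0.802
Step 0: 1.069rem
Step 1: 1.069 × 1.333 = 1.425
Step 2: 1.069 × 1.333² = 1.899
Step 3: 1.069 × 1.333³ = 2.532
Step 4: 1.069 × 1.333⁴ = 3.375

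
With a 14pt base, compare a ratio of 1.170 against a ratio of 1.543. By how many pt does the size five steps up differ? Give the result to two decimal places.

At 1.170: 14.0 × 1.170⁵ = 30.6943pt
At 1.543: 14.0 × 1.543⁵ = 122.4497pt
Difference: 122.4497 − 30.6943 = 91.7554pt

91.76pt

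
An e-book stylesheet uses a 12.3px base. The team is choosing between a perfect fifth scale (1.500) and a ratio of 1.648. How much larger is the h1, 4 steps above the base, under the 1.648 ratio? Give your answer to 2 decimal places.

Perfect fifth: 12.3 × 1.500⁴ = 62.2688px
At 1.648: 12.3 × 1.648⁴ = 90.7265px
Difference: 90.7265 − 62.2688 = 28.4577px

28.46px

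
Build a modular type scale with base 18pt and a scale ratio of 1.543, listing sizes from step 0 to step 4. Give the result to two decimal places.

Step 0: 18pt
Step 1: 18.0 × 1.543 = 27.77
Step 2: 18.0 × 1.543² = 42.86
Step 3: 18.0 × 1.543³ = 66.13
Step 4: 18.0 × 1.543⁴ = 102.03

18.00pt, 27.77pt, 42.86pt, 66.13pt, 102.03pt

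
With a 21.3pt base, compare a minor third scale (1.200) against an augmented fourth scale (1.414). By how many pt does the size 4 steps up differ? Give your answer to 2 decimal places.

40.98pt

Minor third: 21.3 × 1.200⁴ = 44.1677pt
Augmented fourth: 21.3 × 1.414⁴ = 85.1485pt
Difference: 85.1485 − 44.1677 = 40.9808pt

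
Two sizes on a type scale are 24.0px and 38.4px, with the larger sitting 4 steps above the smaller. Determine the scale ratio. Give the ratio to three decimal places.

1.125

r⁴ = 38.4 / 24.0, so r = (38.4/24.0)^(1/4).
r = 1.6000^(1/4) ≈ 1.1247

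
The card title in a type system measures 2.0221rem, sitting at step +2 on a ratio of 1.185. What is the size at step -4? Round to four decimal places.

Moving from step +2 to step -4 is 6 steps down, so divide by r⁶.
2.0221 ÷ 1.185⁶ = 2.0221 ÷ 2.76892 ≈ 0.7303

0.7303rem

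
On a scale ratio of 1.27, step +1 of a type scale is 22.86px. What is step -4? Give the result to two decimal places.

6.92px

22.86 ÷ 1.27⁵ = 22.86 ÷ 3.30384 ≈ 6.919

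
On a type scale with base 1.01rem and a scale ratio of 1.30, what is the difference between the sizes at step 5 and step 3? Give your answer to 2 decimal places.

1.53rem

Step 3: 1.01 × 1.30³ = 2.2190rem
Step 5: 1.01 × 1.30⁵ = 3.7501rem
Difference: 3.7501 − 2.2190 = 1.5311rem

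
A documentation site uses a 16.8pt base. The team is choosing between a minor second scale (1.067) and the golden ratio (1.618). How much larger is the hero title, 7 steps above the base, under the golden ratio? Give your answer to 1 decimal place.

461.3pt

Minor second: 16.8 × 1.067⁷ = 26.452pt
Golden ratio: 16.8 × 1.618⁷ = 487.707pt
Difference: 487.707 − 26.452 = 461.255pt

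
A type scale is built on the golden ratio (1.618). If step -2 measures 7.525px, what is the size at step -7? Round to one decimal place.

0.7px

7.525 ÷ 1.618⁵ = 7.525 ÷ 11.08901 ≈ 0.679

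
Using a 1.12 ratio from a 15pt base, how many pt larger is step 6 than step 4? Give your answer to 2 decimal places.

Step 4: 15.0 × 1.12⁴ = 23.6028pt
Step 6: 15.0 × 1.12⁶ = 29.6073pt
Difference: 29.6073 − 23.6028 = 6.0045pt

6.00pt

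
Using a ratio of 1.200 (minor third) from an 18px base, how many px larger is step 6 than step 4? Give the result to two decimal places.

Step 4: 18.0 × 1.200⁴ = 37.3248px
Step 6: 18.0 × 1.200⁶ = 53.7477px
Difference: 53.7477 − 37.3248 = 16.4229px

16.42px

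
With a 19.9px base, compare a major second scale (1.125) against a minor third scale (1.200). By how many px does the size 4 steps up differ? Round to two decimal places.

Major second: 19.9 × 1.125⁴ = 31.8760px
Minor third: 19.9 × 1.200⁴ = 41.2646px
Difference: 41.2646 − 31.8760 = 9.3886px

9.39px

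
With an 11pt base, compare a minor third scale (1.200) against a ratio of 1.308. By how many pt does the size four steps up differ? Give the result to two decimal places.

Minor third: 11.0 × 1.200⁴ = 22.8096pt
At 1.308: 11.0 × 1.308⁴ = 32.1976pt
Difference: 32.1976 − 22.8096 = 9.3880pt

9.39pt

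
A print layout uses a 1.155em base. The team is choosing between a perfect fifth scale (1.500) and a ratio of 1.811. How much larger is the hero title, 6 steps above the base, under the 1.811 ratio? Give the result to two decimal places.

27.59em

Perfect fifth: 1.155 × 1.500⁶ = 13.1562em
At 1.811: 1.155 × 1.811⁶ = 40.7467em
Difference: 40.7467 − 13.1562 = 27.5905em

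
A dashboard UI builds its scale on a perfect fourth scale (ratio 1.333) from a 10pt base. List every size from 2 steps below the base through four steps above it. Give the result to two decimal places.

5.63pt, 7.50pt, 10.00pt, 13.33pt, 17.77pt, 23.69pt, 31.57pt

Step -2: 10.0 ÷ 1.333² = 5.63
Step -1: 10.0 ÷ 1.333 = 7.50
Step 0: 10pt
Step 1: 10.0 × 1.333 = 13.33
Step 2: 10.0 × 1.333² = 17.77
Step 3: 10.0 × 1.333³ = 23.69
Step 4: 10.0 × 1.333⁴ = 31.57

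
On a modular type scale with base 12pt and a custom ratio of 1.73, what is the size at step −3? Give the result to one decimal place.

2.3pt

12.0 ÷ 1.73³ = 12.0 ÷ 5.17772 ≈ 2.32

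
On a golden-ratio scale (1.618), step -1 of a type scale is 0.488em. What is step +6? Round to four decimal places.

14.1667em

0.488 × 1.618⁷ = 0.488 × 29.03017 ≈ 14.1667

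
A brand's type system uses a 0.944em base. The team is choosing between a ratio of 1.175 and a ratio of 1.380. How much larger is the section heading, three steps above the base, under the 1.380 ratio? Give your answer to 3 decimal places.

At 1.175: 0.944 × 1.175³ = 1.53139em
At 1.380: 0.944 × 1.380³ = 2.48090em
Difference: 2.48090 − 1.53139 = 0.94951em

0.950em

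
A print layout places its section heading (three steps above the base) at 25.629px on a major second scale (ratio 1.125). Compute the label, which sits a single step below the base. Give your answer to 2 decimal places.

16.00px

25.629 ÷ 1.125⁴ = 25.629 ÷ 1.60181 ≈ 16.000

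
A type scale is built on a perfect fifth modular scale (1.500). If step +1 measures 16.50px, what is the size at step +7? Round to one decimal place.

Moving from step +1 to step +7 is 6 steps up, so multiply by r⁶.
16.50 × 1.500⁶ = 16.50 × 11.39062 ≈ 187.945

187.9px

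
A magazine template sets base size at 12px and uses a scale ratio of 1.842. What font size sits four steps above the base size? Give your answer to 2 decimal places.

138.15px

Each step on a modular scale multiplies by the ratio, so the size n steps from the base is base × ratioⁿ.
12.0 × 1.842⁴ = 12.0 × 11.51220 ≈ 138.15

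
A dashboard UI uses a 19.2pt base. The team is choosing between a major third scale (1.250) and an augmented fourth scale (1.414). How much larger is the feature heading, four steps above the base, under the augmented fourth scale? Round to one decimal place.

Major third: 19.2 × 1.250⁴ = 46.875pt
Augmented fourth: 19.2 × 1.414⁴ = 76.754pt
Difference: 76.754 − 46.875 = 29.879pt

29.9pt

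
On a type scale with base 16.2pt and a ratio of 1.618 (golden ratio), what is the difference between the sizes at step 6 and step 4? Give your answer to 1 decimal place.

179.6pt

Step 4: 16.2 × 1.618⁴ = 111.027pt
Step 6: 16.2 × 1.618⁶ = 290.661pt
Difference: 290.661 − 111.027 = 179.634pt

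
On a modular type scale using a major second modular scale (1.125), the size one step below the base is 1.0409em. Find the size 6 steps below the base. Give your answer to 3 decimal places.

1.0409 ÷ 1.125⁵ = 1.0409 ÷ 1.80203 ≈ 0.578

0.578em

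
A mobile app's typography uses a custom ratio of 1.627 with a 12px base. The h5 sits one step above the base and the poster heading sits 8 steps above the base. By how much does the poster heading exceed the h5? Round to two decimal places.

Step 1: 12.0 × 1.627 = 19.5240px
Step 8: 12.0 × 1.627⁸ = 589.2257px
Difference: 589.2257 − 19.5240 = 569.7017px

569.70px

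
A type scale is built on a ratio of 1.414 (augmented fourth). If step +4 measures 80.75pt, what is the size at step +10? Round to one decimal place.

645.4pt

80.75 × 1.414⁶ = 80.75 × 7.99275 ≈ 645.415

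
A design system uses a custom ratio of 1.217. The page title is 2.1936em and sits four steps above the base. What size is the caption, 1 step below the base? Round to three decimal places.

Moving from step +4 to step -1 is 5 steps down, so divide by r⁵.
2.1936 ÷ 1.217⁵ = 2.1936 ÷ 2.66964 ≈ 0.822

0.822em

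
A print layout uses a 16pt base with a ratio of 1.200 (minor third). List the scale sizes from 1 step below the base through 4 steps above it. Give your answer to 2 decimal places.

13.33pt, 16.00pt, 19.20pt, 23.04pt, 27.65pt, 33.18pt

Step -1: 16.0 ÷ 1.200 = 13.33
Step 0: 16pt
Step 1: 16.0 × 1.200 = 19.20
Step 2: 16.0 × 1.200² = 23.04
Step 3: 16.0 × 1.200³ = 27.65
Step 4: 16.0 × 1.200⁴ = 33.18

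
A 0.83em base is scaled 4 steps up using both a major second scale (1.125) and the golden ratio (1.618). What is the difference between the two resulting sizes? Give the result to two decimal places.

4.36em

Major second: 0.83 × 1.125⁴ = 1.3295em
Golden ratio: 0.83 × 1.618⁴ = 5.6884em
Difference: 5.6884 − 1.3295 = 4.3589em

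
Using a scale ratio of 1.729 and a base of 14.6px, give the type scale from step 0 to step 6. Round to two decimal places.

Step 0: 14.6px
Step 1: 14.6 × 1.729 = 25.24
Step 2: 14.6 × 1.729² = 43.65
Step 3: 14.6 × 1.729³ = 75.46
Step 4: 14.6 × 1.729⁴ = 130.48
Step 5: 14.6 × 1.729⁵ = 225.59
Step 6: 14.6 × 1.729⁶ = 390.05

14.60px, 25.24px, 43.65px, 75.46px, 130.48px, 225.59px, 390.05px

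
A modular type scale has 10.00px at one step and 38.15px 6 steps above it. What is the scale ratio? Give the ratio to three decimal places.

1.250

The ratio satisfies 10.00 × r⁶ = 38.15, so r = (38.15 / 10.00)^(1/6).
r = 3.8150^(1/6) ≈ 1.2500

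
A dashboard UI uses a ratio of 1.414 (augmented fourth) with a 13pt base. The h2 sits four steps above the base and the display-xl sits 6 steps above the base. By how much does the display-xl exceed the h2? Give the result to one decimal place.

51.9pt

Step 4: 13.0 × 1.414⁴ = 51.969pt
Step 6: 13.0 × 1.414⁶ = 103.906pt
Difference: 103.906 − 51.969 = 51.937pt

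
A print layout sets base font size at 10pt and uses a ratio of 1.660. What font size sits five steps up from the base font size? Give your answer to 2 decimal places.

Each step on a modular scale multiplies by the ratio, so the size n steps from the base is base × ratioⁿ.
10.0 × 1.660⁵ = 10.0 × 12.60493 ≈ 126.05

126.05pt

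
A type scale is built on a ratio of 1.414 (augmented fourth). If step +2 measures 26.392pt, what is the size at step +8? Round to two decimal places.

210.94pt

26.392 × 1.414⁶ = 26.392 × 7.99275 ≈ 210.945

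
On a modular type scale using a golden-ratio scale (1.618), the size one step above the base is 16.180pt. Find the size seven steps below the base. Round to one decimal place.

16.180 ÷ 1.618⁸ = 16.180 ÷ 46.97082 ≈ 0.344

0.3pt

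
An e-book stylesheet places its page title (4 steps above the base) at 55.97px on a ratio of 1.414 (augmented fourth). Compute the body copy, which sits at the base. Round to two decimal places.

14.00px

55.97 ÷ 1.414⁴ = 55.97 ÷ 3.99758 ≈ 14.001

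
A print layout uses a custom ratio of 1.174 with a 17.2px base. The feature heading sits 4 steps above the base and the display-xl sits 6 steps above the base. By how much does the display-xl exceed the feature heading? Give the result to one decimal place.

Step 4: 17.2 × 1.174⁴ = 32.674px
Step 6: 17.2 × 1.174⁶ = 45.034px
Difference: 45.034 − 32.674 = 12.360px

12.4px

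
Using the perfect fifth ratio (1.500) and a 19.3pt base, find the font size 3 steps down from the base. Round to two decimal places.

Each step on a modular scale multiplies by the ratio, so the size n steps from the base is base × ratioⁿ.
19.3 ÷ 1.500³ = 19.3 ÷ 3.37500 ≈ 5.72

5.72pt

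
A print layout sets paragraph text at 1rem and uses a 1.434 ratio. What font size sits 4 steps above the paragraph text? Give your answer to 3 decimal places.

Every step multiplies by the scale ratio.
1.0 × 1.434⁴ = 1.0 × 4.22860 ≈ 4.229

4.229rem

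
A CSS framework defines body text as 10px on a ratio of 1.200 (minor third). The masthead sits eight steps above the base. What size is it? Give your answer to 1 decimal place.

10.0 × 1.200⁸ = 10.0 × 4.29982 ≈ 43.00

43.0px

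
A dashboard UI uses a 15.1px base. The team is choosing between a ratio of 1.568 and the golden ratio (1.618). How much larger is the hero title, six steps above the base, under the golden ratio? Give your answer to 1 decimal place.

46.5px

At 1.568: 15.1 × 1.568⁶ = 224.416px
Golden ratio: 15.1 × 1.618⁶ = 270.924px
Difference: 270.924 − 224.416 = 46.508px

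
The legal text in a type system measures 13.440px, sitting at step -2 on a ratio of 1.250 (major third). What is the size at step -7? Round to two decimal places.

4.40px

The gap is -7 − (-2) = -5 steps, so the factor is 1.250^-5.
13.440 ÷ 1.250⁵ = 13.440 ÷ 3.05176 ≈ 4.404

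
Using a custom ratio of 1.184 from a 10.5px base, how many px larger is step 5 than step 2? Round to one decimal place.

Step 2: 10.5 × 1.184² = 14.719px
Step 5: 10.5 × 1.184⁵ = 24.431px
Difference: 24.431 − 14.719 = 9.712px

9.7px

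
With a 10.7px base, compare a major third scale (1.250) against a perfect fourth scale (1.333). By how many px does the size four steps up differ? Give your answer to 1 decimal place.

7.7px

Major third: 10.7 × 1.250⁴ = 26.123px
Perfect fourth: 10.7 × 1.333⁴ = 33.783px
Difference: 33.783 − 26.123 = 7.660px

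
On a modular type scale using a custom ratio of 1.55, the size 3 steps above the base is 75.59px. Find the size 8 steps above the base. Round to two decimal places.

The gap is 8 − (3) = 5 steps, so the factor is 1.55^5.
75.59 × 1.55⁵ = 75.59 × 8.94661 ≈ 676.274

676.27px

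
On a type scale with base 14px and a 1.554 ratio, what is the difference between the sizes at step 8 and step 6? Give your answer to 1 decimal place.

279.0px

Step 6: 14.0 × 1.554⁶ = 197.167px
Step 8: 14.0 × 1.554⁸ = 476.142px
Difference: 476.142 − 197.167 = 278.975px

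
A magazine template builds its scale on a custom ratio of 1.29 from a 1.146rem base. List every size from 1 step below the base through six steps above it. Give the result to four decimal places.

0.8884rem, 1.1460rem, 1.4783rem, 1.9071rem, 2.4601rem, 3.1735rem, 4.0939rem, 5.2811rem

Step -1: 1.146 ÷ 1.29 = 0.8884
Step 0: 1.146rem
Step 1: 1.146 × 1.29 = 1.4783
Step 2: 1.146 × 1.29² = 1.9071
Step 3: 1.146 × 1.29³ = 2.4601
Step 4: 1.146 × 1.29⁴ = 3.1735
Step 5: 1.146 × 1.29⁵ = 4.0939
Step 6: 1.146 × 1.29⁶ = 5.2811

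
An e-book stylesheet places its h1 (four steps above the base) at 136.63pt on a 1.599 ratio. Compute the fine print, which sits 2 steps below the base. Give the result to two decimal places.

8.17pt

Moving from step +4 to step -2 is 6 steps down, so divide by r⁶.
136.63 ÷ 1.599⁶ = 136.63 ÷ 16.71440 ≈ 8.174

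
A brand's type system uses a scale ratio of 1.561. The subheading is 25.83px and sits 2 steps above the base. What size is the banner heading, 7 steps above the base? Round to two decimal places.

239.41px

The gap is 7 − (2) = 5 steps, so the factor is 1.561^5.
25.83 × 1.561⁵ = 25.83 × 9.26861 ≈ 239.408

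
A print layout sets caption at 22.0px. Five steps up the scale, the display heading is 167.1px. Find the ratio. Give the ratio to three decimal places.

r⁵ = 167.1 / 22.0, so r = (167.1/22.0)^(1/5).
r = 7.5955^(1/5) ≈ 1.5001

1.500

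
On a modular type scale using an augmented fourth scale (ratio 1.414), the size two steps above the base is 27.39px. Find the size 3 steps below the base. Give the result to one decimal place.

27.39 ÷ 1.414⁵ = 27.39 ÷ 5.65258 ≈ 4.846

4.8px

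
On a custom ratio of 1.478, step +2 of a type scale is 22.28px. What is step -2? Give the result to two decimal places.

4.67px

Moving from step +2 to step -2 is 4 steps down, so divide by r⁴.
22.28 ÷ 1.478⁴ = 22.28 ÷ 4.77197 ≈ 4.669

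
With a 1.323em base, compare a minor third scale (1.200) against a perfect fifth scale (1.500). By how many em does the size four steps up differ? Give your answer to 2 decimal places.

3.95em

Minor third: 1.323 × 1.200⁴ = 2.7434em
Perfect fifth: 1.323 × 1.500⁴ = 6.6977em
Difference: 6.6977 − 2.7434 = 3.9543em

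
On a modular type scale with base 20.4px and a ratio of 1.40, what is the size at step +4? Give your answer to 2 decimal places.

20.4 × 1.40⁴ = 20.4 × 3.84160 ≈ 78.37

78.37px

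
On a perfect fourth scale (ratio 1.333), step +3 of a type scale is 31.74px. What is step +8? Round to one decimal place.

Moving from step +3 to step +8 is 5 steps up, so multiply by r⁵.
31.74 × 1.333⁵ = 31.74 × 4.20873 ≈ 133.585

133.6px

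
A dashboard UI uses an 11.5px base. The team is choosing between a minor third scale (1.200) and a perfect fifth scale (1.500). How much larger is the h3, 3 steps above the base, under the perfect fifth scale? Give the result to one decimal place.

Minor third: 11.5 × 1.200³ = 19.872px
Perfect fifth: 11.5 × 1.500³ = 38.812px
Difference: 38.812 − 19.872 = 18.940px

18.9px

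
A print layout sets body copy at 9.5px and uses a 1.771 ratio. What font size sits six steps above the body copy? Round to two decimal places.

293.11px

Every step multiplies by the scale ratio.
9.5 × 1.771⁶ = 9.5 × 30.85399 ≈ 293.11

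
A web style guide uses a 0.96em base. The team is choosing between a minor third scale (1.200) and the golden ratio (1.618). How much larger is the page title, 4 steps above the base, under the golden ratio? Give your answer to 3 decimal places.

Minor third: 0.96 × 1.200⁴ = 1.99066em
Golden ratio: 0.96 × 1.618⁴ = 6.57939em
Difference: 6.57939 − 1.99066 = 4.58873em

4.589em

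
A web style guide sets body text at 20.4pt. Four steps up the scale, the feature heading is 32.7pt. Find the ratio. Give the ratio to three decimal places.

r⁴ = 32.7 / 20.4, so r = (32.7/20.4)^(1/4).
r = 1.6029^(1/4) ≈ 1.1252

1.125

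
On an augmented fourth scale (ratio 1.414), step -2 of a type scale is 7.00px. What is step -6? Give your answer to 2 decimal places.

1.75px

Moving from step -2 to step -6 is 4 steps down, so divide by r⁴.
7.00 ÷ 1.414⁴ = 7.00 ÷ 3.99758 ≈ 1.751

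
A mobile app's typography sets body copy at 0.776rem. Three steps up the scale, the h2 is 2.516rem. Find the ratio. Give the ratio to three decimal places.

The ratio satisfies 0.776 × r³ = 2.516, so r = (2.516 / 0.776)^(1/3).
r = 3.2423^(1/3) ≈ 1.4801

1.480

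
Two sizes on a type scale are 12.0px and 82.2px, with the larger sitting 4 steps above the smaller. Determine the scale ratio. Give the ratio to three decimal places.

1.618

r⁴ = 82.2 / 12.0, so r = (82.2/12.0)^(1/4).
r = 6.8500^(1/4) ≈ 1.6178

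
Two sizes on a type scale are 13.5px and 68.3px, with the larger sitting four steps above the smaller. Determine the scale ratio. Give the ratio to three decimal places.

1.500

r⁴ = 68.3 / 13.5, so r = (68.3/13.5)^(1/4).
r = 5.0593^(1/4) ≈ 1.4998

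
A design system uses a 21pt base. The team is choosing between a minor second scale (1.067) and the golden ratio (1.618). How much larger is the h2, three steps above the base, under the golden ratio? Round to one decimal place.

Minor second: 21.0 × 1.067³ = 25.510pt
Golden ratio: 21.0 × 1.618³ = 88.952pt
Difference: 88.952 − 25.510 = 63.442pt

63.4pt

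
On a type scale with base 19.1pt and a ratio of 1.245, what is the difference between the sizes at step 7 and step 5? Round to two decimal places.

31.42pt

Step 5: 19.1 × 1.245⁵ = 57.1321pt
Step 7: 19.1 × 1.245⁷ = 88.5562pt
Difference: 88.5562 − 57.1321 = 31.4241pt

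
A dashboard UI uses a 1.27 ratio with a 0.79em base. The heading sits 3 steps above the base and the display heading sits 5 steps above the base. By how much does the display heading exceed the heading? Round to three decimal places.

Step 3: 0.79 × 1.27³ = 1.61822em
Step 5: 0.79 × 1.27⁵ = 2.61003em
Difference: 2.61003 − 1.61822 = 0.99181em

0.992em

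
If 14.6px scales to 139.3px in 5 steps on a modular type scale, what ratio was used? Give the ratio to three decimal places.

r⁵ = 139.3 / 14.6, so r = (139.3/14.6)^(1/5).
r = 9.5411^(1/5) ≈ 1.5701

1.570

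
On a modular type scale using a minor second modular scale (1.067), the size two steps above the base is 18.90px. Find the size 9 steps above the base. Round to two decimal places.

The gap is 9 − (2) = 7 steps, so the factor is 1.067^7.
18.90 × 1.067⁷ = 18.90 × 1.57453 ≈ 29.759

29.76px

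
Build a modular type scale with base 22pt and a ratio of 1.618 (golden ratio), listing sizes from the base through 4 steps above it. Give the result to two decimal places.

Step 0: 22pt
Step 1: 22.0 × 1.618 = 35.60
Step 2: 22.0 × 1.618² = 57.59
Step 3: 22.0 × 1.618³ = 93.19
Step 4: 22.0 × 1.618⁴ = 150.78

22.00pt, 35.60pt, 57.59pt, 93.19pt, 150.78pt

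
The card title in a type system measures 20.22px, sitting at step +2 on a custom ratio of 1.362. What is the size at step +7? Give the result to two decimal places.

94.77px

20.22 × 1.362⁵ = 20.22 × 4.68690 ≈ 94.769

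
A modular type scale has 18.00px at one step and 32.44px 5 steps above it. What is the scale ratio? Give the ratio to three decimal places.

The ratio satisfies 18.00 × r⁵ = 32.44, so r = (32.44 / 18.00)^(1/5).
r = 1.8022^(1/5) ≈ 1.1250

1.125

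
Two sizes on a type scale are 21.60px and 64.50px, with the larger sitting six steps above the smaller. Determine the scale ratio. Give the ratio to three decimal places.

1.200

The ratio satisfies 21.60 × r⁶ = 64.50, so r = (64.50 / 21.60)^(1/6).
r = 2.9861^(1/6) ≈ 1.2000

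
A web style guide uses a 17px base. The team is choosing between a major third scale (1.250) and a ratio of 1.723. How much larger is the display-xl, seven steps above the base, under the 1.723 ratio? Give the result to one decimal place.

Major third: 17.0 × 1.250⁷ = 81.062px
At 1.723: 17.0 × 1.723⁷ = 766.383px
Difference: 766.383 − 81.062 = 685.321px

685.3px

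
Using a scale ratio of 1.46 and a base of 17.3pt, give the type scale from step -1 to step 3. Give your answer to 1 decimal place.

Step -1: 17.3 ÷ 1.46 = 11.8
Step 0: 17.3pt
Step 1: 17.3 × 1.46 = 25.3
Step 2: 17.3 × 1.46² = 36.9
Step 3: 17.3 × 1.46³ = 53.8

11.8pt, 17.3pt, 25.3pt, 36.9pt, 53.8pt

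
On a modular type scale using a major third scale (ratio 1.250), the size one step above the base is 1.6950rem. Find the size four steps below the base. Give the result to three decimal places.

1.6950 ÷ 1.250⁵ = 1.6950 ÷ 3.05176 ≈ 0.555

0.555rem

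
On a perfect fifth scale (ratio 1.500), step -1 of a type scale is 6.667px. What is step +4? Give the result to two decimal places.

The gap is 4 − (-1) = 5 steps, so the factor is 1.500^5.
6.667 × 1.500⁵ = 6.667 × 7.59375 ≈ 50.628

50.63px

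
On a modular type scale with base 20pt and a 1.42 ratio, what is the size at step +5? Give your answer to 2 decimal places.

115.47pt

20.0 × 1.42⁵ = 20.0 × 5.77353 ≈ 115.47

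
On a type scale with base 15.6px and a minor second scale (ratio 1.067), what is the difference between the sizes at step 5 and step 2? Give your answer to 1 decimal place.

Step 2: 15.6 × 1.067² = 17.760px
Step 5: 15.6 × 1.067⁵ = 21.575px
Difference: 21.575 − 17.760 = 3.815px

3.8px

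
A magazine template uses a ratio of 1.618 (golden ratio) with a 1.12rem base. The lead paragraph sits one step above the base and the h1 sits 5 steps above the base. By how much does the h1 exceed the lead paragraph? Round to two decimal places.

10.61rem

Step 1: 1.12 × 1.618 = 1.8122rem
Step 5: 1.12 × 1.618⁵ = 12.4197rem
Difference: 12.4197 − 1.8122 = 10.6075rem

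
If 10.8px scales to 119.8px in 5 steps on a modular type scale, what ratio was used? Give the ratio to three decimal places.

1.618

The ratio satisfies 10.8 × r⁵ = 119.8, so r = (119.8 / 10.8)^(1/5).
r = 11.0926^(1/5) ≈ 1.6181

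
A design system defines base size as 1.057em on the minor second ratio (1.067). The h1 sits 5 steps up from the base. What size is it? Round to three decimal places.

1.462em

Every step multiplies by the scale ratio.
1.057 × 1.067⁵ = 1.057 × 1.38300 ≈ 1.462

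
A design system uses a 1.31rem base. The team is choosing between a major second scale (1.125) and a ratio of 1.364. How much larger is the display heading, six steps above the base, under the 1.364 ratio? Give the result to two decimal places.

5.78rem

Major second: 1.31 × 1.125⁶ = 2.6557rem
At 1.364: 1.31 × 1.364⁶ = 8.4364rem
Difference: 8.4364 − 2.6557 = 5.7807rem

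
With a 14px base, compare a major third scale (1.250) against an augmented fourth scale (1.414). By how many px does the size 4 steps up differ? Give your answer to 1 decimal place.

Major third: 14.0 × 1.250⁴ = 34.180px
Augmented fourth: 14.0 × 1.414⁴ = 55.966px
Difference: 55.966 − 34.180 = 21.786px

21.8px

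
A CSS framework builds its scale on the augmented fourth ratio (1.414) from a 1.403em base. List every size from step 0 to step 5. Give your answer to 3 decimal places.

Step 0: 1.403em
Step 1: 1.403 × 1.414 = 1.984
Step 2: 1.403 × 1.414² = 2.805
Step 3: 1.403 × 1.414³ = 3.966
Step 4: 1.403 × 1.414⁴ = 5.609
Step 5: 1.403 × 1.414⁵ = 7.931

1.403em, 1.984em, 2.805em, 3.966em, 5.609em, 7.931em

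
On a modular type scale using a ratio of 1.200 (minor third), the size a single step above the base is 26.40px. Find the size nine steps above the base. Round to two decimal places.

Moving from step +1 to step +9 is 8 steps up, so multiply by r⁸.
26.40 × 1.200⁸ = 26.40 × 4.29982 ≈ 113.515

113.52px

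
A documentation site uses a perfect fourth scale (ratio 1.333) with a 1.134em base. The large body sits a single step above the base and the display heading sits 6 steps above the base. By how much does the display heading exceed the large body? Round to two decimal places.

4.85em

Step 1: 1.134 × 1.333 = 1.5116em
Step 6: 1.134 × 1.333⁶ = 6.3620em
Difference: 6.3620 − 1.5116 = 4.8504em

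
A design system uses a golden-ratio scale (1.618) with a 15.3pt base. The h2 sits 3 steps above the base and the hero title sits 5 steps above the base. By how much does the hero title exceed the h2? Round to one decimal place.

Step 3: 15.3 × 1.618³ = 64.808pt
Step 5: 15.3 × 1.618⁵ = 169.662pt
Difference: 169.662 − 64.808 = 104.854pt

104.9pt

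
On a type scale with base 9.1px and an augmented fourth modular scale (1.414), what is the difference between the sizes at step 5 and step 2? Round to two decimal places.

33.24px

Step 2: 9.1 × 1.414² = 18.1945px
Step 5: 9.1 × 1.414⁵ = 51.4385px
Difference: 51.4385 − 18.1945 = 33.2440px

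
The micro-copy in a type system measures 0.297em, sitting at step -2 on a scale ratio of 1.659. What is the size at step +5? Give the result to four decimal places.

0.297 × 1.659⁷ = 0.297 × 34.58794 ≈ 10.2726

10.2726em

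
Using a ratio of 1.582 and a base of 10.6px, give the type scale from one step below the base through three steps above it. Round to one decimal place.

6.7px, 10.6px, 16.8px, 26.5px, 42.0px

Step -1: 10.6 ÷ 1.582 = 6.7
Step 0: 10.6px
Step 1: 10.6 × 1.582 = 16.8
Step 2: 10.6 × 1.582² = 26.5
Step 3: 10.6 × 1.582³ = 42.0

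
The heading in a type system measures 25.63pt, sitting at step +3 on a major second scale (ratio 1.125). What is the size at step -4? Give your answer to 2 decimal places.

11.24pt

25.63 ÷ 1.125⁷ = 25.63 ÷ 2.28070 ≈ 11.238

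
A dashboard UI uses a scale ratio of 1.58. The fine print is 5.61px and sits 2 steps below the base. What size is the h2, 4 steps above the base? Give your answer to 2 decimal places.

87.28px

Moving from step -2 to step +4 is 6 steps up, so multiply by r⁶.
5.61 × 1.58⁶ = 5.61 × 15.55760 ≈ 87.278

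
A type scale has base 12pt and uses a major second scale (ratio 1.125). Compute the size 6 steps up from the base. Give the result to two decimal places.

24.33pt

12.0 × 1.125⁶ = 12.0 × 2.02729 ≈ 24.33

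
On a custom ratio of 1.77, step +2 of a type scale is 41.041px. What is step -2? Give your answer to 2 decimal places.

41.041 ÷ 1.77⁴ = 41.041 ÷ 9.81506 ≈ 4.181

4.18px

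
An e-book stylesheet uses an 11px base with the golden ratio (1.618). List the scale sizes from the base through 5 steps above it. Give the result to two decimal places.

11.00px, 17.80px, 28.80px, 46.59px, 75.39px, 121.98px

Step 0: 11px
Step 1: 11.0 × 1.618 = 17.80
Step 2: 11.0 × 1.618² = 28.80
Step 3: 11.0 × 1.618³ = 46.59
Step 4: 11.0 × 1.618⁴ = 75.39
Step 5: 11.0 × 1.618⁵ = 121.98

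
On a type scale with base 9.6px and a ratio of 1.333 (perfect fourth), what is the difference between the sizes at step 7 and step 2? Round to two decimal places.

54.73px

Step 2: 9.6 × 1.333² = 17.0581px
Step 7: 9.6 × 1.333⁷ = 71.7930px
Difference: 71.7930 − 17.0581 = 54.7349px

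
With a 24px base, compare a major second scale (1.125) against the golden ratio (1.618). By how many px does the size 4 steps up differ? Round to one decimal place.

126.0px

Major second: 24.0 × 1.125⁴ = 38.443px
Golden ratio: 24.0 × 1.618⁴ = 164.485px
Difference: 164.485 − 38.443 = 126.042px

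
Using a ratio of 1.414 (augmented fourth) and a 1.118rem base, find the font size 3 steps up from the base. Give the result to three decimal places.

A modular type scale is a geometric sequence: sizeₙ = base × rⁿ.
1.118 × 1.414³ = 1.118 × 2.82715 ≈ 3.161

3.161rem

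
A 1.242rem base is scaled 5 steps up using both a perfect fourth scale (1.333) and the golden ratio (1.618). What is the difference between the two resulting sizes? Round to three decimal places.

Perfect fourth: 1.242 × 1.333⁵ = 5.22724rem
Golden ratio: 1.242 × 1.618⁵ = 13.77254rem
Difference: 13.77254 − 5.22724 = 8.54530rem

8.545rem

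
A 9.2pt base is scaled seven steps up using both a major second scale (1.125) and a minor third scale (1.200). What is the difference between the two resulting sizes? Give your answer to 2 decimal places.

Major second: 9.2 × 1.125⁷ = 20.9824pt
Minor third: 9.2 × 1.200⁷ = 32.9653pt
Difference: 32.9653 − 20.9824 = 11.9829pt

11.98pt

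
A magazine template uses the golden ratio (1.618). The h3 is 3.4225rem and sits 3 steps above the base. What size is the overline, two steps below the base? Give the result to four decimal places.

Moving from step +3 to step -2 is 5 steps down, so divide by r⁵.
3.4225 ÷ 1.618⁵ = 3.4225 ÷ 11.08901 ≈ 0.3086

0.3086rem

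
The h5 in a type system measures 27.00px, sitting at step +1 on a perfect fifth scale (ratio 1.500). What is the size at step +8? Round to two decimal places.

27.00 × 1.500⁷ = 27.00 × 17.08594 ≈ 461.320

461.32px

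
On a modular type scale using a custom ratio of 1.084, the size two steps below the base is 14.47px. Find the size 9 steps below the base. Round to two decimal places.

14.47 ÷ 1.084⁷ = 14.47 ÷ 1.75875 ≈ 8.227

8.23px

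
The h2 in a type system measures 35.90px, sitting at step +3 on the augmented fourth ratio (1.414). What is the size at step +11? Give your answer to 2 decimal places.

573.71px

35.90 × 1.414⁸ = 35.90 × 15.98068 ≈ 573.706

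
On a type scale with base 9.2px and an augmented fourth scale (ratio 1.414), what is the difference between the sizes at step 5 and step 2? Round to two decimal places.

Step 2: 9.2 × 1.414² = 18.3944px
Step 5: 9.2 × 1.414⁵ = 52.0038px
Difference: 52.0038 − 18.3944 = 33.6094px

33.61px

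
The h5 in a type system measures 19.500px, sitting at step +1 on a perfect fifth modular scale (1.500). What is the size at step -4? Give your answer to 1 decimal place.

2.6px

Moving from step +1 to step -4 is 5 steps down, so divide by r⁵.
19.500 ÷ 1.500⁵ = 19.500 ÷ 7.59375 ≈ 2.568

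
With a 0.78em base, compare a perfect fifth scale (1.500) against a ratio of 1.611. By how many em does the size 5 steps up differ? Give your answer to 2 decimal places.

2.54em

Perfect fifth: 0.78 × 1.500⁵ = 5.9231em
At 1.611: 0.78 × 1.611⁵ = 8.4639em
Difference: 8.4639 − 5.9231 = 2.5408em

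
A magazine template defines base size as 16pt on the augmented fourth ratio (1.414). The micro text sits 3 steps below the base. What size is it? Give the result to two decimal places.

A modular type scale is a geometric sequence: sizeₙ = base × rⁿ.
16.0 ÷ 1.414³ = 16.0 ÷ 2.82715 ≈ 5.66

5.66pt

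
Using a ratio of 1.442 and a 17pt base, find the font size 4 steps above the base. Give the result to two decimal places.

73.50pt

A modular type scale is a geometric sequence: sizeₙ = base × rⁿ.
17.0 × 1.442⁴ = 17.0 × 4.32375 ≈ 73.50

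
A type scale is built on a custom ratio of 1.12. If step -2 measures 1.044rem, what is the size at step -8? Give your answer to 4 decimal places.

0.5289rem

Moving from step -2 to step -8 is 6 steps down, so divide by r⁶.
1.044 ÷ 1.12⁶ = 1.044 ÷ 1.97382 ≈ 0.5289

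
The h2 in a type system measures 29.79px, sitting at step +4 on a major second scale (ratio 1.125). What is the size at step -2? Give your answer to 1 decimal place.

29.79 ÷ 1.125⁶ = 29.79 ÷ 2.02729 ≈ 14.695

14.7px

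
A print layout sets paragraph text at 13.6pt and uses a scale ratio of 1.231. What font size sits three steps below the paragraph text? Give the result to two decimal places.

7.29pt

Each step on a modular scale multiplies by the ratio, so the size n steps from the base is base × ratioⁿ.
13.6 ÷ 1.231³ = 13.6 ÷ 1.86541 ≈ 7.29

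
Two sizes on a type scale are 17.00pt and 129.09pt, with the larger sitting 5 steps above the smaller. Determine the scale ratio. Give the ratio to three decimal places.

1.500

The ratio satisfies 17.00 × r⁵ = 129.09, so r = (129.09 / 17.00)^(1/5).
r = 7.5935^(1/5) ≈ 1.5000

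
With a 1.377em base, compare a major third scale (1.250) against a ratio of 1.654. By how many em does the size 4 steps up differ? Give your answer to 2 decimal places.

Major third: 1.377 × 1.250⁴ = 3.3618em
At 1.654: 1.377 × 1.654⁴ = 10.3057em
Difference: 10.3057 − 3.3618 = 6.9439em

6.94em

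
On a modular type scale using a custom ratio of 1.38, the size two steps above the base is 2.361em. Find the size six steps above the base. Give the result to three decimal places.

Moving from step +2 to step +6 is 4 steps up, so multiply by r⁴.
2.361 × 1.38⁴ = 2.361 × 3.62674 ≈ 8.563

8.563em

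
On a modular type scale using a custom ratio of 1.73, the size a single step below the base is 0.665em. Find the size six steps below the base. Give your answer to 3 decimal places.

0.665 ÷ 1.73⁵ = 0.665 ÷ 15.49639 ≈ 0.043

0.043em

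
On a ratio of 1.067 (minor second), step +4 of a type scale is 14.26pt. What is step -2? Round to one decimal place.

9.7pt

14.26 ÷ 1.067⁶ = 14.26 ÷ 1.47566 ≈ 9.663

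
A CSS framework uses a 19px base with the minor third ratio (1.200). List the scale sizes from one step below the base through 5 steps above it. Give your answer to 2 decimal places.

Step -1: 19.0 ÷ 1.200 = 15.83
Step 0: 19px
Step 1: 19.0 × 1.200 = 22.80
Step 2: 19.0 × 1.200² = 27.36
Step 3: 19.0 × 1.200³ = 32.83
Step 4: 19.0 × 1.200⁴ = 39.40
Step 5: 19.0 × 1.200⁵ = 47.28

15.83px, 19.00px, 22.80px, 27.36px, 32.83px, 39.40px, 47.28px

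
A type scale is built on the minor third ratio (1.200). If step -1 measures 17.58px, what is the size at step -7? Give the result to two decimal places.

5.89px

Moving from step -1 to step -7 is 6 steps down, so divide by r⁶.
17.58 ÷ 1.200⁶ = 17.58 ÷ 2.98598 ≈ 5.888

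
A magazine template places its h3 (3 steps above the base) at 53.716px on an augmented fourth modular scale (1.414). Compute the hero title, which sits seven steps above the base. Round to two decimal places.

The gap is 7 − (3) = 4 steps, so the factor is 1.414^4.
53.716 × 1.414⁴ = 53.716 × 3.99758 ≈ 214.734

214.73px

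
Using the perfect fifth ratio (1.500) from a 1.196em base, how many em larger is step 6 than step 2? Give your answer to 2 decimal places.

Step 2: 1.196 × 1.500² = 2.6910em
Step 6: 1.196 × 1.500⁶ = 13.6232em
Difference: 13.6232 − 2.6910 = 10.9322em

10.93em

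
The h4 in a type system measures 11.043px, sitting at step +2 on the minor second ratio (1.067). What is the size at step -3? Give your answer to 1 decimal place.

The gap is -3 − (2) = -5 steps, so the factor is 1.067^-5.
11.043 ÷ 1.067⁵ = 11.043 ÷ 1.38300 ≈ 7.985

8.0px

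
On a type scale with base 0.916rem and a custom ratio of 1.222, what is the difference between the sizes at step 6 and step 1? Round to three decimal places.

1.931rem

Step 1: 0.916 × 1.222 = 1.11935rem
Step 6: 0.916 × 1.222⁶ = 3.05016rem
Difference: 3.05016 − 1.11935 = 1.93081rem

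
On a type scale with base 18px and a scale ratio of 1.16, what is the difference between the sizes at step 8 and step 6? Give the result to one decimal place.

Step 6: 18.0 × 1.16⁶ = 43.855px
Step 8: 18.0 × 1.16⁸ = 59.011px
Difference: 59.011 − 43.855 = 15.156px

15.2px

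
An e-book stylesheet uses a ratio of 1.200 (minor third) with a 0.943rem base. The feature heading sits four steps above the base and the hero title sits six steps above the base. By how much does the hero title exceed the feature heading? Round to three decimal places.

Step 4: 0.943 × 1.200⁴ = 1.95540rem
Step 6: 0.943 × 1.200⁶ = 2.81578rem
Difference: 2.81578 − 1.95540 = 0.86038rem

0.860rem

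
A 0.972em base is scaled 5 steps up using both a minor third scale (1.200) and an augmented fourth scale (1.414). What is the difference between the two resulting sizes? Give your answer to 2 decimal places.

3.08em

Minor third: 0.972 × 1.200⁵ = 2.4186em
Augmented fourth: 0.972 × 1.414⁵ = 5.4943em
Difference: 5.4943 − 2.4186 = 3.0757em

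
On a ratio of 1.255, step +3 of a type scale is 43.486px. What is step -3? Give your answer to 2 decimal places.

The gap is -3 − (3) = -6 steps, so the factor is 1.255^-6.
43.486 ÷ 1.255⁶ = 43.486 ÷ 3.90717 ≈ 11.130

11.13px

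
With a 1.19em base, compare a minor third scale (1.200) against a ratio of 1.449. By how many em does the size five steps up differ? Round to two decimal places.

Minor third: 1.19 × 1.200⁵ = 2.9611em
At 1.449: 1.19 × 1.449⁵ = 7.6013em
Difference: 7.6013 − 2.9611 = 4.6402em

4.64em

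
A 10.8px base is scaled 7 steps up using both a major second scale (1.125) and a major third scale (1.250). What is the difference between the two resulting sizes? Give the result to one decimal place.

26.9px

Major second: 10.8 × 1.125⁷ = 24.632px
Major third: 10.8 × 1.250⁷ = 51.498px
Difference: 51.498 − 24.632 = 26.866px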